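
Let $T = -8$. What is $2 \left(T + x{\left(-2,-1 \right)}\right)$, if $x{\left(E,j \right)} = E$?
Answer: $-20$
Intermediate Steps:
$2 \left(T + x{\left(-2,-1 \right)}\right) = 2 \left(-8 - 2\right) = 2 \left(-10\right) = -20$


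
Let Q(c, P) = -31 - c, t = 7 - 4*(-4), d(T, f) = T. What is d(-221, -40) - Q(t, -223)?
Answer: -167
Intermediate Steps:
t = 23 (t = 7 + 16 = 23)
d(-221, -40) - Q(t, -223) = -221 - (-31 - 1*23) = -221 - (-31 - 23) = -221 - 1*(-54) = -221 + 54 = -167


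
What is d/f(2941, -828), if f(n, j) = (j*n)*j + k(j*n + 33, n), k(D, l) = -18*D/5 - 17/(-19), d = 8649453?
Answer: 164339607/38476310219 ≈ 0.0042712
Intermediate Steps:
k(D, l) = 17/19 - 18*D/5 (k(D, l) = -18*D*(1/5) - 17*(-1/19) = -18*D/5 + 17/19 = 17/19 - 18*D/5)
f(n, j) = -11201/95 + n*j**2 - 18*j*n/5 (f(n, j) = (j*n)*j + (17/19 - 18*(j*n + 33)/5) = n*j**2 + (17/19 - 18*(33 + j*n)/5) = n*j**2 + (17/19 + (-594/5 - 18*j*n/5)) = n*j**2 + (-11201/95 - 18*j*n/5) = -11201/95 + n*j**2 - 18*j*n/5)
d/f(2941, -828) = 8649453/(-11201/95 + 2941*(-828)**2 - 18/5*(-828)*2941) = 8649453/(-11201/95 + 2941*685584 + 43832664/5) = 8649453/(-11201/95 + 2016302544 + 43832664/5) = 8649453/(38476310219/19) = 8649453*(19/38476310219) = 164339607/38476310219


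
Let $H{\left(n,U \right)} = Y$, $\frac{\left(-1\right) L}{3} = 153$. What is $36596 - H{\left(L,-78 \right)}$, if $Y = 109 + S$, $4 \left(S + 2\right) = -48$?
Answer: $36501$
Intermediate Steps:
$L = -459$ ($L = \left(-3\right) 153 = -459$)
$S = -14$ ($S = -2 + \frac{1}{4} \left(-48\right) = -2 - 12 = -14$)
$Y = 95$ ($Y = 109 - 14 = 95$)
$H{\left(n,U \right)} = 95$
$36596 - H{\left(L,-78 \right)} = 36596 - 95 = 36501$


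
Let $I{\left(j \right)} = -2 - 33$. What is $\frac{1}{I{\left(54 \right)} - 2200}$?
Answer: $- \frac{1}{2235} \approx -0.00044743$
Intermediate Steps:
$I{\left(j \right)} = -35$
$\frac{1}{I{\left(54 \right)} - 2200} = \frac{1}{-35 - 2200} = \frac{1}{-2235} = - \frac{1}{2235}$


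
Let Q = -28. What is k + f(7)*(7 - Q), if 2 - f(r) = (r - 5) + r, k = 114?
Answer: -131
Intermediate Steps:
f(r) = 7 - 2*r (f(r) = 2 - ((r - 5) + r) = 2 - ((-5 + r) + r) = 2 - (-5 + 2*r) = 2 + (5 - 2*r) = 7 - 2*r)
k + f(7)*(7 - Q) = 114 + (7 - 2*7)*(7 - 1*(-28)) = 114 + (7 - 14)*(7 + 28) = 114 - 7*35 = 114 - 245 = -131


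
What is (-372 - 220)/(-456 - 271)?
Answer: 592/727 ≈ 0.81431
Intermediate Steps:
(-372 - 220)/(-456 - 271) = -592/(-727) = -592*(-1/727) = 592/727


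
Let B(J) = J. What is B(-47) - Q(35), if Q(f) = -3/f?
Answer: -1642/35 ≈ -46.914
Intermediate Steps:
B(-47) - Q(35) = -47 - (-3)/35 = -47 - 1*(-3/35) = -47 + 3/35 = -1642/35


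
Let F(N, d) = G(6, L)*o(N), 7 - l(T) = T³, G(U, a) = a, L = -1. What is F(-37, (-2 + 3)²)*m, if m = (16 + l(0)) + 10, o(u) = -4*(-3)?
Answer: -396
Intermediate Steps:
o(u) = 12
l(T) = 7 - T³
m = 33 (m = (16 + (7 - 1*0³)) + 10 = (16 + (7 - 1*0)) + 10 = (16 + (7 + 0)) + 10 = (16 + 7) + 10 = 23 + 10 = 33)
F(N, d) = -12 (F(N, d) = -1*12 = -12)
F(-37, (-2 + 3)²)*m = -12*33 = -396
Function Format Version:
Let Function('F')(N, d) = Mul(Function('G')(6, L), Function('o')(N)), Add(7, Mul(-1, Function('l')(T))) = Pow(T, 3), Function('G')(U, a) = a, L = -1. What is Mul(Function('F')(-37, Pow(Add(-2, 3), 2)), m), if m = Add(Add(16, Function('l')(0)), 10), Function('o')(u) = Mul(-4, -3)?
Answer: -396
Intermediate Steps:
Function('o')(u) = 12
Function('l')(T) = Add(7, Mul(-1, Pow(T, 3)))
m = 33 (m = Add(Add(16, Add(7, Mul(-1, Pow(0, 3)))), 10) = Add(Add(16, Add(7, Mul(-1, 0))), 10) = Add(Add(16, Add(7, 0)), 10) = Add(Add(16, 7), 10) = Add(23, 10) = 33)
Function('F')(N, d) = -12 (Function('F')(N, d) = Mul(-1, 12) = -12)
Mul(Function('F')(-37, Pow(Add(-2, 3), 2)), m) = Mul(-12, 33) = -396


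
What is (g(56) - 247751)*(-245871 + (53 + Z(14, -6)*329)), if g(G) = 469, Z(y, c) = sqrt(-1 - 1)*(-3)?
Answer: 60786366676 + 244067334*I*sqrt(2) ≈ 6.0786e+10 + 3.4516e+8*I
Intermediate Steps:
Z(y, c) = -3*I*sqrt(2) (Z(y, c) = sqrt(-2)*(-3) = (I*sqrt(2))*(-3) = -3*I*sqrt(2))
(g(56) - 247751)*(-245871 + (53 + Z(14, -6)*329)) = (469 - 247751)*(-245871 + (53 - 3*I*sqrt(2)*329)) = -247282*(-245871 + (53 - 987*I*sqrt(2))) = -247282*(-245818 - 987*I*sqrt(2)) = 60786366676 + 244067334*I*sqrt(2)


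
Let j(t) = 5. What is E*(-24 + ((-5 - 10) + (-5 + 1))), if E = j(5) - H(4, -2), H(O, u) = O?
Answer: -43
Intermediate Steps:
E = 1 (E = 5 - 1*4 = 5 - 4 = 1)
E*(-24 + ((-5 - 10) + (-5 + 1))) = 1*(-24 + ((-5 - 10) + (-5 + 1))) = 1*(-24 + (-15 - 4)) = 1*(-24 - 19) = 1*(-43) = -43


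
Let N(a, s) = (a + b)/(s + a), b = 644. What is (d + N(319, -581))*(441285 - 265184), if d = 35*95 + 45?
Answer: 155317031677/262 ≈ 5.9281e+8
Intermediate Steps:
d = 3370 (d = 3325 + 45 = 3370)
N(a, s) = (644 + a)/(a + s) (N(a, s) = (a + 644)/(s + a) = (644 + a)/(a + s))
(d + N(319, -581))*(441285 - 265184) = (3370 + (644 + 319)/(319 - 581))*(441285 - 265184) = (3370 + 963/(-262))*176101 = (3370 - 1/262*963)*176101 = (3370 - 963/262)*176101 = (881977/262)*176101 = 155317031677/262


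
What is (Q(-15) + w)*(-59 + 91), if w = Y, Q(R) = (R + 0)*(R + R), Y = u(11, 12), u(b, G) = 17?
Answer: 14944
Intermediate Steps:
Y = 17
Q(R) = 2*R² (Q(R) = R*(2*R) = 2*R²)
w = 17
(Q(-15) + w)*(-59 + 91) = (2*(-15)² + 17)*(-59 + 91) = (2*225 + 17)*32 = (450 + 17)*32 = 467*32 = 14944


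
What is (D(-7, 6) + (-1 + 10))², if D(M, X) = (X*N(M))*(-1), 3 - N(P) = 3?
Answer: 81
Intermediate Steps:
N(P) = 0 (N(P) = 3 - 1*3 = 3 - 3 = 0)
D(M, X) = 0 (D(M, X) = (X*0)*(-1) = 0*(-1) = 0)
(D(-7, 6) + (-1 + 10))² = (0 + (-1 + 10))² = (0 + 9)² = 9² = 81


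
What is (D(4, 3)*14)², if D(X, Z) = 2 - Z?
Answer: 196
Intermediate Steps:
(D(4, 3)*14)² = ((2 - 1*3)*14)² = ((2 - 3)*14)² = (-1*14)² = (-14)² = 196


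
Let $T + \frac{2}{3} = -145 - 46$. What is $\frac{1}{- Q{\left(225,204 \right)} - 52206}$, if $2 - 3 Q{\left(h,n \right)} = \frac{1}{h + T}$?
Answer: $- \frac{300}{15661997} \approx -1.9155 \cdot 10^{-5}$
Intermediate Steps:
$T = - \frac{575}{3}$ ($T = - \frac{2}{3} - 191 = - \frac{575}{3} \approx -191.67$)
$Q{\left(h,n \right)} = \frac{2}{3} - \frac{1}{3 \left(- \frac{575}{3} + h\right)}$ ($Q{\left(h,n \right)} = \frac{2}{3} - \frac{1}{3 \left(h - \frac{575}{3}\right)} = \frac{2}{3} - \frac{1}{3 \left(- \frac{575}{3} + h\right)}$)
$\frac{1}{- Q{\left(225,204 \right)} - 52206} = \frac{1}{- \frac{-1153 + 6 \cdot 225}{3 \left(-575 + 3 \cdot 225\right)} - 52206} = \frac{1}{- \frac{-1153 + 1350}{3 \left(-575 + 675\right)} - 52206} = \frac{1}{- \frac{197}{3 \cdot 100} - 52206} = \frac{1}{\left(-1\right) \frac{197}{300} - 52206} = \frac{1}{- \frac{197}{300} - 52206} = \frac{1}{- \frac{15661997}{300}} = - \frac{300}{15661997}$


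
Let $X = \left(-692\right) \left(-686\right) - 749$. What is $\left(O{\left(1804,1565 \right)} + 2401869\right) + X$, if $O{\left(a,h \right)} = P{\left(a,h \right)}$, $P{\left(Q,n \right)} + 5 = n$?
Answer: $2877392$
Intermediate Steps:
$P{\left(Q,n \right)} = -5 + n$
$O{\left(a,h \right)} = -5 + h$
$X = 473963$ ($X = 474712 - 749 = 473963$)
$\left(O{\left(1804,1565 \right)} + 2401869\right) + X = \left(\left(-5 + 1565\right) + 2401869\right) + 473963 = \left(1560 + 2401869\right) + 473963 = 2403429 + 473963 = 2877392$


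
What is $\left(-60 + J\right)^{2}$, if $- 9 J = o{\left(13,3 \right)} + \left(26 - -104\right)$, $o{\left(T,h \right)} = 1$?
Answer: $\frac{450241}{81} \approx 5558.5$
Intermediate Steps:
$J = - \frac{131}{9}$ ($J = - \frac{1 + \left(26 - -104\right)}{9} = - \frac{1 + \left(26 + 104\right)}{9} = - \frac{1 + 130}{9} = \left(- \frac{1}{9}\right) 131 = - \frac{131}{9} \approx -14.556$)
$\left(-60 + J\right)^{2} = \left(-60 - \frac{131}{9}\right)^{2} = \left(- \frac{671}{9}\right)^{2} = \frac{450241}{81}$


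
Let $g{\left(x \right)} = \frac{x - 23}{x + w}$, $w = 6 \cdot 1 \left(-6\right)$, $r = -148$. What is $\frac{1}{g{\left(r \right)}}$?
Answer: $\frac{184}{171} \approx 1.076$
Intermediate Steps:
$w = -36$ ($w = 6 \left(-6\right) = -36$)
$g{\left(x \right)} = \frac{-23 + x}{-36 + x}$ ($g{\left(x \right)} = \frac{x - 23}{x - 36} = \frac{-23 + x}{-36 + x}$)
$\frac{1}{g{\left(r \right)}} = \frac{1}{\frac{1}{-36 - 148} \left(-23 - 148\right)} = \frac{1}{\frac{1}{-184} \left(-171\right)} = \frac{1}{\left(- \frac{1}{184}\right) \left(-171\right)} = \frac{1}{\frac{171}{184}} = \frac{184}{171}$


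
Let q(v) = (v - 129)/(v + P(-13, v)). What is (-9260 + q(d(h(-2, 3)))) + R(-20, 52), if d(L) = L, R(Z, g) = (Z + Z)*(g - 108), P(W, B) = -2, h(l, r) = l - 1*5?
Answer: -63044/9 ≈ -7004.9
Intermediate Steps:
h(l, r) = -5 + l (h(l, r) = l - 5 = -5 + l)
R(Z, g) = 2*Z*(-108 + g) (R(Z, g) = (2*Z)*(-108 + g) = 2*Z*(-108 + g))
q(v) = (-129 + v)/(-2 + v) (q(v) = (v - 129)/(v - 2) = (-129 + v)/(-2 + v))
(-9260 + q(d(h(-2, 3)))) + R(-20, 52) = (-9260 + (-129 + (-5 - 2))/(-2 + (-5 - 2))) + 2*(-20)*(-108 + 52) = (-9260 + (-129 - 7)/(-2 - 7)) + 2*(-20)*(-56) = (-9260 - 136/(-9)) + 2240 = (-9260 - ⅑*(-136)) + 2240 = (-9260 + 136/9) + 2240 = -83204/9 + 2240 = -63044/9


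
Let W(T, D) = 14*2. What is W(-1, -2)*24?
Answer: 672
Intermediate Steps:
W(T, D) = 28
W(-1, -2)*24 = 28*24 = 672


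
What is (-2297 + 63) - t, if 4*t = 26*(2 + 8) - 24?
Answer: -2293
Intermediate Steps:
t = 59 (t = (26*(2 + 8) - 24)/4 = (26*10 - 24)/4 = (260 - 24)/4 = (1/4)*236 = 59)
(-2297 + 63) - t = (-2297 + 63) - 1*59 = -2234 - 59 = -2293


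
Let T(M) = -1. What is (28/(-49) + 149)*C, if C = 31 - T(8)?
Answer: 33248/7 ≈ 4749.7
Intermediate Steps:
C = 32 (C = 31 - 1*(-1) = 31 + 1 = 32)
(28/(-49) + 149)*C = (28/(-49) + 149)*32 = (28*(-1/49) + 149)*32 = (-4/7 + 149)*32 = (1039/7)*32 = 33248/7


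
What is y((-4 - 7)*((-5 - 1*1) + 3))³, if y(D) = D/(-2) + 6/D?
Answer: -46268279/10648 ≈ -4345.3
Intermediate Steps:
y(D) = 6/D - D/2 (y(D) = D*(-½) + 6/D = -D/2 + 6/D = 6/D - D/2)
y((-4 - 7)*((-5 - 1*1) + 3))³ = (6/(((-4 - 7)*((-5 - 1*1) + 3))) - (-4 - 7)*((-5 - 1*1) + 3)/2)³ = (6/((-11*((-5 - 1) + 3))) - (-11)*((-5 - 1) + 3)/2)³ = (6/((-11*(-6 + 3))) - (-11)*(-6 + 3)/2)³ = (6/((-11*(-3))) - (-11)*(-3)/2)³ = (6/33 - ½*33)³ = (6*(1/33) - 33/2)³ = (2/11 - 33/2)³ = (-359/22)³ = -46268279/10648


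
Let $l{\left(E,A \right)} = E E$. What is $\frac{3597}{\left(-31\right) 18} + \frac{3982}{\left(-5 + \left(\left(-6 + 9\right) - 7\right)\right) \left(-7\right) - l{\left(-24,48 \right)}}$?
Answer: $- \frac{451913}{31806} \approx -14.208$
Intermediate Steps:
$l{\left(E,A \right)} = E^{2}$
$\frac{3597}{\left(-31\right) 18} + \frac{3982}{\left(-5 + \left(\left(-6 + 9\right) - 7\right)\right) \left(-7\right) - l{\left(-24,48 \right)}} = \frac{3597}{\left(-31\right) 18} + \frac{3982}{\left(-5 + \left(\left(-6 + 9\right) - 7\right)\right) \left(-7\right) - \left(-24\right)^{2}} = \frac{3597}{-558} + \frac{3982}{\left(-5 + \left(3 - 7\right)\right) \left(-7\right) - 576} = 3597 \left(- \frac{1}{558}\right) + \frac{3982}{\left(-5 - 4\right) \left(-7\right) - 576} = - \frac{1199}{186} + \frac{3982}{\left(-9\right) \left(-7\right) - 576} = - \frac{1199}{186} + \frac{3982}{63 - 576} = - \frac{1199}{186} + \frac{3982}{-513} = - \frac{1199}{186} + 3982 \left(- \frac{1}{513}\right) = - \frac{1199}{186} - \frac{3982}{513} = - \frac{451913}{31806}$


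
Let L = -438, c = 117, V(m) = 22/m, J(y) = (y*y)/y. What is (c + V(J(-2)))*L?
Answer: -46428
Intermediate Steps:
J(y) = y (J(y) = y²/y = y)
(c + V(J(-2)))*L = (117 + 22/(-2))*(-438) = (117 + 22*(-½))*(-438) = (117 - 11)*(-438) = 106*(-438) = -46428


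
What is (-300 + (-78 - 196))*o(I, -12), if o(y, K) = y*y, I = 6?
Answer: -20664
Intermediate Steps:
o(y, K) = y²
(-300 + (-78 - 196))*o(I, -12) = (-300 + (-78 - 196))*6² = (-300 - 274)*36 = -574*36 = -20664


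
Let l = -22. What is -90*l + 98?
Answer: 2078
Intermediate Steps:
-90*l + 98 = -90*(-22) + 98 = 1980 + 98 = 2078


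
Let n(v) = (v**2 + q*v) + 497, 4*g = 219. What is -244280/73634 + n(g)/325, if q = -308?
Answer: -1702020043/38289680 ≈ -44.451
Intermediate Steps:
g = 219/4 (g = (1/4)*219 = 219/4 ≈ 54.750)
n(v) = 497 + v**2 - 308*v (n(v) = (v**2 - 308*v) + 497 = 497 + v**2 - 308*v)
-244280/73634 + n(g)/325 = -244280/73634 + (497 + (219/4)**2 - 308*219/4)/325 = -244280*1/73634 + (497 + 47961/16 - 16863)*(1/325) = -122140/36817 - 213895/16*1/325 = -122140/36817 - 42779/1040 = -1702020043/38289680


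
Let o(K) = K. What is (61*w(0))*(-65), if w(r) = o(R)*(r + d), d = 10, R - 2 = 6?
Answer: -317200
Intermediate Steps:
R = 8 (R = 2 + 6 = 8)
w(r) = 80 + 8*r (w(r) = 8*(r + 10) = 8*(10 + r) = 80 + 8*r)
(61*w(0))*(-65) = (61*(80 + 8*0))*(-65) = (61*(80 + 0))*(-65) = (61*80)*(-65) = 4880*(-65) = -317200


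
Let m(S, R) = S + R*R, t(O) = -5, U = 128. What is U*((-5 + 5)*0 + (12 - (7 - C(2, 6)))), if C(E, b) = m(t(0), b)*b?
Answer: 24448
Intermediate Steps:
m(S, R) = S + R**2
C(E, b) = b*(-5 + b**2) (C(E, b) = (-5 + b**2)*b = b*(-5 + b**2))
U*((-5 + 5)*0 + (12 - (7 - C(2, 6)))) = 128*((-5 + 5)*0 + (12 - (7 - 6*(-5 + 6**2)))) = 128*(0*0 + (12 - (7 - 6*(-5 + 36)))) = 128*(0 + (12 - (7 - 6*31))) = 128*(0 + (12 - (7 - 1*186))) = 128*(0 + (12 - (7 - 186))) = 128*(0 + (12 - 1*(-179))) = 128*(0 + (12 + 179)) = 128*(0 + 191) = 128*191 = 24448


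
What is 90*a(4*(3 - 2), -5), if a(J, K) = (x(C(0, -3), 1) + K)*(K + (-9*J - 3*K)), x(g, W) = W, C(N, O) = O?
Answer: 9360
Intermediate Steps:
a(J, K) = (1 + K)*(-9*J - 2*K) (a(J, K) = (1 + K)*(K + (-9*J - 3*K)) = (1 + K)*(-9*J - 2*K))
90*a(4*(3 - 2), -5) = 90*(-36*(3 - 2) - 2*(-5) - 2*(-5)² - 9*4*(3 - 2)*(-5)) = 90*(-36 + 10 - 2*25 - 9*4*1*(-5)) = 90*(-9*4 + 10 - 50 - 9*4*(-5)) = 90*(-36 + 10 - 50 + 180) = 90*104 = 9360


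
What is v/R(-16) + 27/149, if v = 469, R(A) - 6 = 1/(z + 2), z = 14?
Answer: 1120715/14453 ≈ 77.542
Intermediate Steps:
R(A) = 97/16 (R(A) = 6 + 1/(14 + 2) = 6 + 1/16 = 97/16)
v/R(-16) + 27/149 = 469/(97/16) + 27/149 = 469*(16/97) + 27*(1/149) = 7504/97 + 27/149 = 1120715/14453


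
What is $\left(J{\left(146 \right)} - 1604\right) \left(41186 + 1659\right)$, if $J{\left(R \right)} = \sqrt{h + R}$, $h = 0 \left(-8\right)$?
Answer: $-68723380 + 42845 \sqrt{146} \approx -6.8206 \cdot 10^{7}$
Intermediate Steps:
$h = 0$
$J{\left(R \right)} = \sqrt{R}$ ($J{\left(R \right)} = \sqrt{0 + R} = \sqrt{R}$)
$\left(J{\left(146 \right)} - 1604\right) \left(41186 + 1659\right) = \left(\sqrt{146} - 1604\right) \left(41186 + 1659\right) = \left(-1604 + \sqrt{146}\right) 42845 = -68723380 + 42845 \sqrt{146}$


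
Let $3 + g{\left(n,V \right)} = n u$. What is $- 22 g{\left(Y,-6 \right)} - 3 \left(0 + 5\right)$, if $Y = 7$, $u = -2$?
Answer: $359$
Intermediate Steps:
$g{\left(n,V \right)} = -3 - 2 n$ ($g{\left(n,V \right)} = -3 + n \left(-2\right) = -3 - 2 n$)
$- 22 g{\left(Y,-6 \right)} - 3 \left(0 + 5\right) = - 22 \left(-3 - 14\right) - 3 \left(0 + 5\right) = - 22 \left(-3 - 14\right) - 15 = \left(-22\right) \left(-17\right) - 15 = 374 - 15 = 359$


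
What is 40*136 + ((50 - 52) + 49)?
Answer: 5487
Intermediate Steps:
40*136 + ((50 - 52) + 49) = 5440 + (-2 + 49) = 5440 + 47 = 5487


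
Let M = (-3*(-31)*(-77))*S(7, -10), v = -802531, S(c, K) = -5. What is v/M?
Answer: -802531/35805 ≈ -22.414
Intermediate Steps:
M = 35805 (M = (-3*(-31)*(-77))*(-5) = (93*(-77))*(-5) = -7161*(-5) = 35805)
v/M = -802531/35805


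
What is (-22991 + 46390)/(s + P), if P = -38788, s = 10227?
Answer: -23399/28561 ≈ -0.81926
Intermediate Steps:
(-22991 + 46390)/(s + P) = (-22991 + 46390)/(10227 - 38788) = 23399/(-28561) = 23399*(-1/28561) = -23399/28561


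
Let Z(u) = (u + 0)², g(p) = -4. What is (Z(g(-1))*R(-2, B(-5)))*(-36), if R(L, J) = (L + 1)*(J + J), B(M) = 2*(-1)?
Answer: -2304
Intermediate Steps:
B(M) = -2
Z(u) = u²
R(L, J) = 2*J*(1 + L) (R(L, J) = (1 + L)*(2*J) = 2*J*(1 + L))
(Z(g(-1))*R(-2, B(-5)))*(-36) = ((-4)²*(2*(-2)*(1 - 2)))*(-36) = (16*(2*(-2)*(-1)))*(-36) = (16*4)*(-36) = 64*(-36) = -2304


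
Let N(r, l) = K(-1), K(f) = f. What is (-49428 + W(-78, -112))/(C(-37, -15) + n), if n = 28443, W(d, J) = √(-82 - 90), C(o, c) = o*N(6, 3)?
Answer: -12357/7120 + I*√43/14240 ≈ -1.7355 + 0.00046049*I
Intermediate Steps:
N(r, l) = -1
C(o, c) = -o (C(o, c) = o*(-1) = -o)
W(d, J) = 2*I*√43 (W(d, J) = √(-172) = 2*I*√43)
(-49428 + W(-78, -112))/(C(-37, -15) + n) = (-49428 + 2*I*√43)/(-1*(-37) + 28443) = (-49428 + 2*I*√43)/(37 + 28443) = (-49428 + 2*I*√43)/28480 = (-49428 + 2*I*√43)*(1/28480) = -12357/7120 + I*√43/14240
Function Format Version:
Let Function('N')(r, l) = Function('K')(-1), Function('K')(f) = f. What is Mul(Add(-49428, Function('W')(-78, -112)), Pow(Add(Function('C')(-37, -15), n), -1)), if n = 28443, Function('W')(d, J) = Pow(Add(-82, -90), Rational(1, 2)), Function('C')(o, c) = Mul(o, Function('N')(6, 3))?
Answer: Add(Rational(-12357, 7120), Mul(Rational(1, 14240), I, Pow(43, Rational(1, 2)))) ≈ Add(-1.7355, Mul(0.00046049, I))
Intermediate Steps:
Function('N')(r, l) = -1
Function('C')(o, c) = Mul(-1, o) (Function('C')(o, c) = Mul(o, -1) = Mul(-1, o))
Function('W')(d, J) = Mul(2, I, Pow(43, Rational(1, 2))) (Function('W')(d, J) = Pow(-172, Rational(1, 2)) = Mul(2, I, Pow(43, Rational(1, 2))))
Mul(Add(-49428, Function('W')(-78, -112)), Pow(Add(Function('C')(-37, -15), n), -1)) = Mul(Add(-49428, Mul(2, I, Pow(43, Rational(1, 2)))), Pow(Add(Mul(-1, -37), 28443), -1)) = Mul(Add(-49428, Mul(2, I, Pow(43, Rational(1, 2)))), Pow(Add(37, 28443), -1)) = Mul(Add(-49428, Mul(2, I, Pow(43, Rational(1, 2)))), Pow(28480, -1)) = Mul(Add(-49428, Mul(2, I, Pow(43, Rational(1, 2)))), Rational(1, 28480)) = Add(Rational(-12357, 7120), Mul(Rational(1, 14240), I, Pow(43, Rational(1, 2))))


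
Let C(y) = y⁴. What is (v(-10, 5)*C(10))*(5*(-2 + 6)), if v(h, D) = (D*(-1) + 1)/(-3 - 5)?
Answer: 100000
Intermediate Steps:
v(h, D) = -⅛ + D/8 (v(h, D) = (-D + 1)/(-8) = (1 - D)*(-⅛) = -⅛ + D/8)
(v(-10, 5)*C(10))*(5*(-2 + 6)) = ((-⅛ + (⅛)*5)*10⁴)*(5*(-2 + 6)) = ((-⅛ + 5/8)*10000)*(5*4) = ((½)*10000)*20 = 5000*20 = 100000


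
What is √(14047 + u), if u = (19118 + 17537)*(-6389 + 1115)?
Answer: I*√193304423 ≈ 13903.0*I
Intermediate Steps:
u = -193318470 (u = 36655*(-5274) = -193318470)
√(14047 + u) = √(14047 - 193318470) = √(-193304423) = I*√193304423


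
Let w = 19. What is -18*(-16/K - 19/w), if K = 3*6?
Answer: 34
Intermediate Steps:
K = 18
-18*(-16/K - 19/w) = -18*(-16/18 - 19/19) = -18*(-16*1/18 - 19*1/19) = -18*(-8/9 - 1) = -18*(-17/9) = 34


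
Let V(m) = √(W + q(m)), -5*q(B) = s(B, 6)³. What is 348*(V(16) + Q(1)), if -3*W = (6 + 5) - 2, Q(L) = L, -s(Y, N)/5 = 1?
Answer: 348 + 348*√22 ≈ 1980.3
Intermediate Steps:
s(Y, N) = -5 (s(Y, N) = -5*1 = -5)
q(B) = 25 (q(B) = -⅕*(-5)³ = -⅕*(-125) = 25)
W = -3 (W = -((6 + 5) - 2)/3 = -(11 - 2)/3 = -⅓*9 = -3)
V(m) = √22 (V(m) = √(-3 + 25) = √22)
348*(V(16) + Q(1)) = 348*(√22 + 1) = 348*(1 + √22) = 348 + 348*√22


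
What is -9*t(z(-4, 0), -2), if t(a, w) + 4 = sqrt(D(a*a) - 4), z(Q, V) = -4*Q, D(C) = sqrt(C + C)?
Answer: 36 - 18*sqrt(-1 + 4*sqrt(2)) ≈ -2.8435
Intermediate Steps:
D(C) = sqrt(2)*sqrt(C) (D(C) = sqrt(2*C) = sqrt(2)*sqrt(C))
t(a, w) = -4 + sqrt(-4 + sqrt(2)*sqrt(a**2)) (t(a, w) = -4 + sqrt(sqrt(2)*sqrt(a*a) - 4) = -4 + sqrt(sqrt(2)*sqrt(a**2) - 4) = -4 + sqrt(-4 + sqrt(2)*sqrt(a**2)))
-9*t(z(-4, 0), -2) = -9*(-4 + sqrt(-4 + sqrt(2)*sqrt((-4*(-4))**2))) = -9*(-4 + sqrt(-4 + sqrt(2)*sqrt(16**2))) = -9*(-4 + sqrt(-4 + sqrt(2)*sqrt(256))) = -9*(-4 + sqrt(-4 + sqrt(2)*16)) = -9*(-4 + sqrt(-4 + 16*sqrt(2))) = 36 - 9*sqrt(-4 + 16*sqrt(2))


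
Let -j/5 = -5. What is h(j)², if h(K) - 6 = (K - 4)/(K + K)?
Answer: 103041/2500 ≈ 41.216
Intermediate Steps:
j = 25 (j = -5*(-5) = 25)
h(K) = 6 + (-4 + K)/(2*K) (h(K) = 6 + (K - 4)/(K + K) = 6 + (-4 + K)/((2*K)) = 6 + (-4 + K)*(1/(2*K)) = 6 + (-4 + K)/(2*K))
h(j)² = (13/2 - 2/25)² = (321/50)² = 103041/2500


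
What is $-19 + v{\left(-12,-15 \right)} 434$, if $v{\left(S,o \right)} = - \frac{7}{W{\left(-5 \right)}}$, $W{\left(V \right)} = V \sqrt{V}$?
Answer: $-19 - \frac{3038 i \sqrt{5}}{25} \approx -19.0 - 271.73 i$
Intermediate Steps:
$W{\left(V \right)} = V^{\frac{3}{2}}$
$v{\left(S,o \right)} = - \frac{7 i \sqrt{5}}{25}$ ($v{\left(S,o \right)} = - \frac{7}{\left(-5\right)^{\frac{3}{2}}} = - \frac{7}{\left(-5\right) i \sqrt{5}} = - 7 \frac{i \sqrt{5}}{25} = - \frac{7 i \sqrt{5}}{25}$)
$-19 + v{\left(-12,-15 \right)} 434 = -19 + - \frac{7 i \sqrt{5}}{25} \cdot 434 = -19 - \frac{3038 i \sqrt{5}}{25}$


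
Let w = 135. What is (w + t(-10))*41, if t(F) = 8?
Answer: 5863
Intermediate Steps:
(w + t(-10))*41 = (135 + 8)*41 = 143*41 = 5863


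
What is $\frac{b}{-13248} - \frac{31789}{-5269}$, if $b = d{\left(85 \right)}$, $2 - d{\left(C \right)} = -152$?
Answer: $\frac{210164623}{34901856} \approx 6.0216$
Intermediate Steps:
$d{\left(C \right)} = 154$ ($d{\left(C \right)} = 2 - -152 = 2 + 152 = 154$)
$b = 154$
$\frac{b}{-13248} - \frac{31789}{-5269} = \frac{154}{-13248} - \frac{31789}{-5269} = 154 \left(- \frac{1}{13248}\right) - - \frac{31789}{5269} = - \frac{77}{6624} + \frac{31789}{5269} = \frac{210164623}{34901856}$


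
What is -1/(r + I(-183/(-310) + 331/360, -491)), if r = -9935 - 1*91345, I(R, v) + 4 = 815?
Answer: 1/100469 ≈ 9.9533e-6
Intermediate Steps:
I(R, v) = 811 (I(R, v) = -4 + 815 = 811)
r = -101280 (r = -9935 - 91345 = -101280)
-1/(r + I(-183/(-310) + 331/360, -491)) = -1/(-101280 + 811) = -1/(-100469) = -1*(-1/100469) = 1/100469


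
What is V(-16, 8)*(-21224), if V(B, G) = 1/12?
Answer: -5306/3 ≈ -1768.7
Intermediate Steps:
V(B, G) = 1/12
V(-16, 8)*(-21224) = (1/12)*(-21224) = -5306/3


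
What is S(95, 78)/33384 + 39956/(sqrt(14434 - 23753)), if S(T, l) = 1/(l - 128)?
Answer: -1/1669200 - 39956*I*sqrt(9319)/9319 ≈ -5.9909e-7 - 413.9*I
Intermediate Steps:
S(T, l) = 1/(-128 + l)
S(95, 78)/33384 + 39956/(sqrt(14434 - 23753)) = 1/((-128 + 78)*33384) + 39956/(sqrt(14434 - 23753)) = (1/33384)/(-50) + 39956/(sqrt(-9319)) = -1/50*1/33384 + 39956/((I*sqrt(9319))) = -1/1669200 + 39956*(-I*sqrt(9319)/9319) = -1/1669200 - 39956*I*sqrt(9319)/9319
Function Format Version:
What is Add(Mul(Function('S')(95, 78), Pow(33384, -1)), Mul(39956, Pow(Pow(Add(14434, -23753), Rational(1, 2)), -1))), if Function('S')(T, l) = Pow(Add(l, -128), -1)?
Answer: Add(Rational(-1, 1669200), Mul(Rational(-39956, 9319), I, Pow(9319, Rational(1, 2)))) ≈ Add(-5.9909e-7, Mul(-413.90, I))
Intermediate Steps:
Function('S')(T, l) = Pow(Add(-128, l), -1)
Add(Mul(Function('S')(95, 78), Pow(33384, -1)), Mul(39956, Pow(Pow(Add(14434, -23753), Rational(1, 2)), -1))) = Add(Mul(Pow(Add(-128, 78), -1), Pow(33384, -1)), Mul(39956, Pow(Pow(Add(14434, -23753), Rational(1, 2)), -1))) = Add(Mul(Pow(-50, -1), Rational(1, 33384)), Mul(39956, Pow(Pow(-9319, Rational(1, 2)), -1))) = Add(Mul(Rational(-1, 50), Rational(1, 33384)), Mul(39956, Pow(Mul(I, Pow(9319, Rational(1, 2))), -1))) = Add(Rational(-1, 1669200), Mul(39956, Mul(Rational(-1, 9319), I, Pow(9319, Rational(1, 2))))) = Add(Rational(-1, 1669200), Mul(Rational(-39956, 9319), I, Pow(9319, Rational(1, 2))))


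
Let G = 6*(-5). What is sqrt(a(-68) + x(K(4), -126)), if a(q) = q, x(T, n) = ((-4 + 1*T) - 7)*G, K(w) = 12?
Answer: 7*I*sqrt(2) ≈ 9.8995*I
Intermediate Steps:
G = -30
x(T, n) = 330 - 30*T (x(T, n) = ((-4 + 1*T) - 7)*(-30) = ((-4 + T) - 7)*(-30) = (-11 + T)*(-30) = 330 - 30*T)
sqrt(a(-68) + x(K(4), -126)) = sqrt(-68 + (330 - 30*12)) = sqrt(-68 + (330 - 360)) = sqrt(-68 - 30) = sqrt(-98) = 7*I*sqrt(2)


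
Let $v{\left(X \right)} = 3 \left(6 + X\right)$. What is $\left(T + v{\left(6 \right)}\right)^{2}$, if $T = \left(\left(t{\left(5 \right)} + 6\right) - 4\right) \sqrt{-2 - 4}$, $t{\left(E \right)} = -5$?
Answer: $1242 - 216 i \sqrt{6} \approx 1242.0 - 529.09 i$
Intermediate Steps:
$v{\left(X \right)} = 18 + 3 X$
$T = - 3 i \sqrt{6}$ ($T = \left(\left(-5 + 6\right) - 4\right) \sqrt{-2 - 4} = \left(1 - 4\right) \sqrt{-6} = - 3 i \sqrt{6} \approx - 7.3485 i$)
$\left(T + v{\left(6 \right)}\right)^{2} = \left(- 3 i \sqrt{6} + \left(18 + 3 \cdot 6\right)\right)^{2} = \left(- 3 i \sqrt{6} + \left(18 + 18\right)\right)^{2} = \left(- 3 i \sqrt{6} + 36\right)^{2} = \left(36 - 3 i \sqrt{6}\right)^{2}$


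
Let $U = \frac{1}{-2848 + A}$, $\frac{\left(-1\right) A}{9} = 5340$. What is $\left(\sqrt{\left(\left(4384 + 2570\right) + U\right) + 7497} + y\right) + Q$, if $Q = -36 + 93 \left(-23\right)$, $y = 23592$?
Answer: $21417 + \frac{\sqrt{9362891269589}}{25454} \approx 21537.0$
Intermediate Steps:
$A = -48060$ ($A = \left(-9\right) 5340 = -48060$)
$U = - \frac{1}{50908}$ ($U = \frac{1}{-2848 - 48060} = \frac{1}{-50908} = - \frac{1}{50908} \approx -1.9643 \cdot 10^{-5}$)
$Q = -2175$ ($Q = -36 - 2139 = -2175$)
$\left(\sqrt{\left(\left(4384 + 2570\right) + U\right) + 7497} + y\right) + Q = \left(\sqrt{\left(\left(4384 + 2570\right) - \frac{1}{50908}\right) + 7497} + 23592\right) - 2175 = \left(\sqrt{\left(6954 - \frac{1}{50908}\right) + 7497} + 23592\right) - 2175 = \left(\sqrt{\frac{354014231}{50908} + 7497} + 23592\right) - 2175 = \left(\sqrt{\frac{735671507}{50908}} + 23592\right) - 2175 = \left(\frac{\sqrt{9362891269589}}{25454} + 23592\right) - 2175 = \left(23592 + \frac{\sqrt{9362891269589}}{25454}\right) - 2175 = 21417 + \frac{\sqrt{9362891269589}}{25454}$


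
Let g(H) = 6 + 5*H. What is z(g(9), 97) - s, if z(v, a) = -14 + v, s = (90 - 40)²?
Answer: -2463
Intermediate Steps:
s = 2500 (s = 50² = 2500)
z(g(9), 97) - s = (-14 + (6 + 5*9)) - 1*2500 = (-14 + (6 + 45)) - 2500 = (-14 + 51) - 2500 = 37 - 2500 = -2463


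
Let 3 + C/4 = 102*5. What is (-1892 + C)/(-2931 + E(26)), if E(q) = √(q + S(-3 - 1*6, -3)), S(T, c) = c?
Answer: -199308/4295369 - 68*√23/4295369 ≈ -0.046477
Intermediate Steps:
C = 2028 (C = -12 + 4*(102*5) = -12 + 4*510 = -12 + 2040 = 2028)
E(q) = √(-3 + q) (E(q) = √(q - 3) = √(-3 + q))
(-1892 + C)/(-2931 + E(26)) = (-1892 + 2028)/(-2931 + √(-3 + 26)) = 136/(-2931 + √23)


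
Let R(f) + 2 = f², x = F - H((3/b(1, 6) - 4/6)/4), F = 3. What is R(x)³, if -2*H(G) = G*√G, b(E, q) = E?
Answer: 128169973549639/330225942528 + 16819392247*√21/382205952 ≈ 589.79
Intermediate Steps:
H(G) = -G^(3/2)/2 (H(G) = -G*√G/2 = -G^(3/2)/2)
x = 3 + 7*√21/144 (x = 3 - (-1)*((3/1 - 4/6)/4)^(3/2)/2 = 3 - (-1)*((3*1 - 4*⅙)*(¼))^(3/2)/2 = 3 - (-1)*((3 - ⅔)*(¼))^(3/2)/2 = 3 - (-1)*((7/3)*(¼))^(3/2)/2 = 3 - (-1)*(7/12)^(3/2)/2 = 3 - (-1)*7*√21/72/2 = 3 - (-7)*√21/144 = 3 + 7*√21/144 ≈ 3.2228)
R(f) = -2 + f²
R(x)³ = (-2 + (3 + 7*√21/144)²)³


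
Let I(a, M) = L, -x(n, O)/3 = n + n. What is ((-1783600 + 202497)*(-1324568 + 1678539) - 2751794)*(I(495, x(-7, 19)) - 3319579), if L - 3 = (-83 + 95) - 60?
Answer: 1857885206271200568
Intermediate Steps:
x(n, O) = -6*n (x(n, O) = -3*(n + n) = -6*n)
L = -45 (L = 3 + ((-83 + 95) - 60) = 3 + (12 - 60) = 3 - 48 = -45)
I(a, M) = -45
((-1783600 + 202497)*(-1324568 + 1678539) - 2751794)*(I(495, x(-7, 19)) - 3319579) = ((-1783600 + 202497)*(-1324568 + 1678539) - 2751794)*(-45 - 3319579) = (-1581103*353971 - 2751794)*(-3319624) = (-559664610013 - 2751794)*(-3319624) = -559667361807*(-3319624) = 1857885206271200568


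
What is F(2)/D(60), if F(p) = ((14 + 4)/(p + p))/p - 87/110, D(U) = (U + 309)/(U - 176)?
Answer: -3103/6765 ≈ -0.45868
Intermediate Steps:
D(U) = (309 + U)/(-176 + U)
F(p) = -87/110 + 9/p² (F(p) = (18/((2*p)))/p - 87*1/110 = (18*(1/(2*p)))/p - 87/110 = (9/p)/p - 87/110 = 9/p² - 87/110 = -87/110 + 9/p²)
F(2)/D(60) = (-87/110 + 9/2²)/(((309 + 60)/(-176 + 60))) = (-87/110 + 9*(¼))/((369/(-116))) = (-87/110 + 9/4)/((-1/116*369)) = 321/(220*(-369/116)) = (321/220)*(-116/369) = -3103/6765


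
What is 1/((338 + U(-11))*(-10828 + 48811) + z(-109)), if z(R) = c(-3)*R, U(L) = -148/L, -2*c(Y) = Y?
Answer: 2/26698269 ≈ 7.4911e-8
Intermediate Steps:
c(Y) = -Y/2
z(R) = 3*R/2 (z(R) = (-½*(-3))*R = 3*R/2)
1/((338 + U(-11))*(-10828 + 48811) + z(-109)) = 1/((338 - 148/(-11))*(-10828 + 48811) + (3/2)*(-109)) = 1/((338 - 148*(-1/11))*37983 - 327/2) = 1/((338 + 148/11)*37983 - 327/2) = 1/((3866/11)*37983 - 327/2) = 1/(13349298 - 327/2) = 1/(26698269/2) = 2/26698269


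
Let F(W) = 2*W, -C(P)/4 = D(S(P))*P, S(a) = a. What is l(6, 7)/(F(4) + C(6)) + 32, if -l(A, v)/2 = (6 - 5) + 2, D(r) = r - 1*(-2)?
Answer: 2947/92 ≈ 32.033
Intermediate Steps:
D(r) = 2 + r (D(r) = r + 2 = 2 + r)
l(A, v) = -6 (l(A, v) = -2*((6 - 5) + 2) = -2*(1 + 2) = -2*3 = -6)
C(P) = -4*P*(2 + P) (C(P) = -4*(2 + P)*P = -4*P*(2 + P))
l(6, 7)/(F(4) + C(6)) + 32 = -6/(2*4 - 4*6*(2 + 6)) + 32 = -6/(8 - 4*6*8) + 32 = -6/(8 - 192) + 32 = -6/(-184) + 32 = -1/184*(-6) + 32 = 3/92 + 32 = 2947/92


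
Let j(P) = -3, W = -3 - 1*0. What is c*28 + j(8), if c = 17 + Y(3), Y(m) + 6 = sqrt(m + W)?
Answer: 305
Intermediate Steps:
W = -3 (W = -3 + 0 = -3)
Y(m) = -6 + sqrt(-3 + m) (Y(m) = -6 + sqrt(m - 3) = -6 + sqrt(-3 + m))
c = 11 (c = 17 + (-6 + sqrt(-3 + 3)) = 17 + (-6 + sqrt(0)) = 17 + (-6 + 0) = 17 - 6 = 11)
c*28 + j(8) = 11*28 - 3 = 308 - 3 = 305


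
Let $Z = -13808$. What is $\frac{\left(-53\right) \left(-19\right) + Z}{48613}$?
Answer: $- \frac{12801}{48613} \approx -0.26332$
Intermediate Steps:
$\frac{\left(-53\right) \left(-19\right) + Z}{48613} = \frac{\left(-53\right) \left(-19\right) - 13808}{48613} = \left(1007 - 13808\right) \frac{1}{48613} = \left(-12801\right) \frac{1}{48613} = - \frac{12801}{48613}$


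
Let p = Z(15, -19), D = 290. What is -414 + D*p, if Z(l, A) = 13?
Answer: 3356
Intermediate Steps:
p = 13
-414 + D*p = -414 + 290*13 = -414 + 3770 = 3356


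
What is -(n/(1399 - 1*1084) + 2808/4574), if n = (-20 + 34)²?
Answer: -127216/102915 ≈ -1.2361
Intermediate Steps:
n = 196 (n = 14² = 196)
-(n/(1399 - 1*1084) + 2808/4574) = -(196/(1399 - 1*1084) + 2808/4574) = -(196/(1399 - 1084) + 2808*(1/4574)) = -(196/315 + 1404/2287) = -(196*(1/315) + 1404/2287) = -(28/45 + 1404/2287) = -1*127216/102915 = -127216/102915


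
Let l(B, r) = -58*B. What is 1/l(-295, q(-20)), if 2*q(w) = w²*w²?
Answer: 1/17110 ≈ 5.8445e-5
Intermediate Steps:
q(w) = w⁴/2 (q(w) = (w²*w²)/2 = w⁴/2)
1/l(-295, q(-20)) = 1/(-58*(-295)) = 1/17110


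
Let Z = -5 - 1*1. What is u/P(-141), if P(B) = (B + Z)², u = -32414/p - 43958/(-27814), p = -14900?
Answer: 129711433/746282301450 ≈ 0.00017381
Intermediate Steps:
Z = -6 (Z = -5 - 1 = -6)
u = 389134299/103607150 (u = -32414/(-14900) - 43958/(-27814) = -32414*(-1/14900) - 43958*(-1/27814) = 16207/7450 + 21979/13907 = 389134299/103607150 ≈ 3.7559)
P(B) = (-6 + B)² (P(B) = (B - 6)² = (-6 + B)²)
u/P(-141) = 389134299/(103607150*((-6 - 141)²)) = 389134299/(103607150*((-147)²)) = (389134299/103607150)/21609 = (389134299/103607150)*(1/21609) = 129711433/746282301450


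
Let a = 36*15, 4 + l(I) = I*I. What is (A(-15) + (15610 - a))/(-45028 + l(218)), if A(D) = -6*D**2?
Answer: 490/89 ≈ 5.5056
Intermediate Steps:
l(I) = -4 + I**2 (l(I) = -4 + I*I = -4 + I**2)
a = 540
(A(-15) + (15610 - a))/(-45028 + l(218)) = (-6*(-15)**2 + (15610 - 1*540))/(-45028 + (-4 + 218**2)) = (-6*225 + (15610 - 540))/(-45028 + (-4 + 47524)) = (-1350 + 15070)/(-45028 + 47520) = 13720/2492 = 13720*(1/2492) = 490/89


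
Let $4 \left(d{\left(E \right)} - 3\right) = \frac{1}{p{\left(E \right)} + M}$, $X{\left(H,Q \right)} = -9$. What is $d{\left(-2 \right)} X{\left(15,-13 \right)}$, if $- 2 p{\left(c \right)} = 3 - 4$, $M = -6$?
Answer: $- \frac{585}{22} \approx -26.591$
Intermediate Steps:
$p{\left(c \right)} = \frac{1}{2}$ ($p{\left(c \right)} = - \frac{3 - 4}{2} = \left(- \frac{1}{2}\right) \left(-1\right) = \frac{1}{2}$)
$d{\left(E \right)} = \frac{65}{22}$ ($d{\left(E \right)} = 3 + \frac{1}{4 \left(\frac{1}{2} - 6\right)} = 3 + \frac{1}{4 \left(- \frac{11}{2}\right)} = 3 + \frac{1}{4} \left(- \frac{2}{11}\right) = 3 - \frac{1}{22} = \frac{65}{22}$)
$d{\left(-2 \right)} X{\left(15,-13 \right)} = \frac{65}{22} \left(-9\right) = - \frac{585}{22}$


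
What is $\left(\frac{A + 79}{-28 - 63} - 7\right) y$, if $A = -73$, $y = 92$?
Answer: $- \frac{59156}{91} \approx -650.07$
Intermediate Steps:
$\left(\frac{A + 79}{-28 - 63} - 7\right) y = \left(\frac{-73 + 79}{-28 - 63} - 7\right) 92 = \left(\frac{6}{-91} - 7\right) 92 = \left(6 \left(- \frac{1}{91}\right) - 7\right) 92 = \left(- \frac{6}{91} - 7\right) 92 = \left(- \frac{643}{91}\right) 92 = - \frac{59156}{91}$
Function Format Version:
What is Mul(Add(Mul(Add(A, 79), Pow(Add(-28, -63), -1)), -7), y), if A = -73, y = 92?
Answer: Rational(-59156, 91) ≈ -650.07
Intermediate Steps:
Mul(Add(Mul(Add(A, 79), Pow(Add(-28, -63), -1)), -7), y) = Mul(Add(Mul(Add(-73, 79), Pow(Add(-28, -63), -1)), -7), 92) = Mul(Add(Mul(6, Pow(-91, -1)), -7), 92) = Mul(Add(Mul(6, Rational(-1, 91)), -7), 92) = Mul(Add(Rational(-6, 91), -7), 92) = Mul(Rational(-643, 91), 92) = Rational(-59156, 91)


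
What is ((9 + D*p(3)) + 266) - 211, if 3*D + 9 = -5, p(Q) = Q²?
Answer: 22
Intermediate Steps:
D = -14/3 (D = -3 + (⅓)*(-5) = -3 - 5/3 = -14/3 ≈ -4.6667)
((9 + D*p(3)) + 266) - 211 = ((9 - 14/3*3²) + 266) - 211 = ((9 - 14/3*9) + 266) - 211 = ((9 - 42) + 266) - 211 = (-33 + 266) - 211 = 233 - 211 = 22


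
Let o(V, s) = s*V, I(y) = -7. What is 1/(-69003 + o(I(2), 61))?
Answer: -1/69430 ≈ -1.4403e-5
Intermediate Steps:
o(V, s) = V*s
1/(-69003 + o(I(2), 61)) = 1/(-69003 - 7*61) = 1/(-69003 - 427) = 1/(-69430) = -1/69430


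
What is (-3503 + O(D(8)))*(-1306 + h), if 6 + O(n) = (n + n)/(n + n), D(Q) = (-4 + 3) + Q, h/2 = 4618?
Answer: -27818440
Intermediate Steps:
h = 9236 (h = 2*4618 = 9236)
D(Q) = -1 + Q
O(n) = -5 (O(n) = -6 + (n + n)/(n + n) = -6 + (2*n)/((2*n)) = -6 + (2*n)*(1/(2*n)) = -6 + 1 = -5)
(-3503 + O(D(8)))*(-1306 + h) = (-3503 - 5)*(-1306 + 9236) = -3508*7930 = -27818440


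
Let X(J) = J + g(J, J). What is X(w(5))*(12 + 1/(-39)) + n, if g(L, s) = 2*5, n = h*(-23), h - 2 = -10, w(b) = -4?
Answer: 3326/13 ≈ 255.85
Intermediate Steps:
h = -8 (h = 2 - 10 = -8)
n = 184 (n = -8*(-23) = 184)
g(L, s) = 10
X(J) = 10 + J (X(J) = J + 10 = 10 + J)
X(w(5))*(12 + 1/(-39)) + n = (10 - 4)*(12 + 1/(-39)) + 184 = 6*(12 - 1/39) + 184 = 6*(467/39) + 184 = 934/13 + 184 = 3326/13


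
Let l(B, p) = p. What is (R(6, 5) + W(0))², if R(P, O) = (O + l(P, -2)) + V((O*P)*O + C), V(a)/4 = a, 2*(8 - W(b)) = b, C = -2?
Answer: 363609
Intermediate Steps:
W(b) = 8 - b/2
V(a) = 4*a
R(P, O) = -10 + O + 4*P*O² (R(P, O) = (O - 2) + 4*((O*P)*O - 2) = (-2 + O) + 4*(P*O² - 2) = (-2 + O) + 4*(-2 + P*O²) = (-2 + O) + (-8 + 4*P*O²) = -10 + O + 4*P*O²)
(R(6, 5) + W(0))² = ((-10 + 5 + 4*6*5²) + (8 - ½*0))² = ((-10 + 5 + 4*6*25) + (8 + 0))² = ((-10 + 5 + 600) + 8)² = (595 + 8)² = 603² = 363609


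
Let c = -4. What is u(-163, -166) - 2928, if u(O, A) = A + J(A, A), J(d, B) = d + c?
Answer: -3264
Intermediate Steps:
J(d, B) = -4 + d (J(d, B) = d - 4 = -4 + d)
u(O, A) = -4 + 2*A (u(O, A) = A + (-4 + A) = -4 + 2*A)
u(-163, -166) - 2928 = (-4 + 2*(-166)) - 2928 = (-4 - 332) - 2928 = -336 - 2928 = -3264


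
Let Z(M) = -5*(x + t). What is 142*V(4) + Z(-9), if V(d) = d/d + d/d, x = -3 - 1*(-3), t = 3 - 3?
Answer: 284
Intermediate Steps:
t = 0
x = 0 (x = -3 + 3 = 0)
V(d) = 2 (V(d) = 1 + 1 = 2)
Z(M) = 0 (Z(M) = -5*(0 + 0) = -5*0 = 0)
142*V(4) + Z(-9) = 142*2 + 0 = 284 + 0 = 284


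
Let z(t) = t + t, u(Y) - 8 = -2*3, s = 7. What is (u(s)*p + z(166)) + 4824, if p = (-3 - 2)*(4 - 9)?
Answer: 5206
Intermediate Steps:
p = 25 (p = -5*(-5) = 25)
u(Y) = 2 (u(Y) = 8 - 2*3 = 8 - 6 = 2)
z(t) = 2*t
(u(s)*p + z(166)) + 4824 = (2*25 + 2*166) + 4824 = (50 + 332) + 4824 = 382 + 4824 = 5206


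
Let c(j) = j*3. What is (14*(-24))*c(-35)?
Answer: 35280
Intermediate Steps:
c(j) = 3*j
(14*(-24))*c(-35) = (14*(-24))*(3*(-35)) = -336*(-105) = 35280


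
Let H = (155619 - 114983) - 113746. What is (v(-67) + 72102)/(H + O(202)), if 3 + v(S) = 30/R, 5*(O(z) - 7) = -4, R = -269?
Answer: -96973005/98324611 ≈ -0.98625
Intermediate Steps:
O(z) = 31/5 (O(z) = 7 + (⅕)*(-4) = 7 - ⅘ = 31/5)
v(S) = -837/269 (v(S) = -3 + 30/(-269) = -3 + 30*(-1/269) = -3 - 30/269 = -837/269)
H = -73110 (H = 40636 - 113746 = -73110)
(v(-67) + 72102)/(H + O(202)) = (-837/269 + 72102)/(-73110 + 31/5) = 19394601/(269*(-365519/5)) = (19394601/269)*(-5/365519) = -96973005/98324611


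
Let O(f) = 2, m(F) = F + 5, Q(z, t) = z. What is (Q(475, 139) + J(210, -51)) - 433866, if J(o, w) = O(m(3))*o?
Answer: -432971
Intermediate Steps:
m(F) = 5 + F
J(o, w) = 2*o
(Q(475, 139) + J(210, -51)) - 433866 = (475 + 2*210) - 433866 = (475 + 420) - 433866 = 895 - 433866 = -432971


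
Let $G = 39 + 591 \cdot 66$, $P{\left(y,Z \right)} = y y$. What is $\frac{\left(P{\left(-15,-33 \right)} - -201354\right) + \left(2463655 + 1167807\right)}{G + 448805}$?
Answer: $\frac{3833041}{487850} \approx 7.857$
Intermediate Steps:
$P{\left(y,Z \right)} = y^{2}$
$G = 39045$ ($G = 39 + 39006 = 39045$)
$\frac{\left(P{\left(-15,-33 \right)} - -201354\right) + \left(2463655 + 1167807\right)}{G + 448805} = \frac{\left(\left(-15\right)^{2} - -201354\right) + \left(2463655 + 1167807\right)}{39045 + 448805} = \frac{\left(225 + 201354\right) + 3631462}{487850} = \left(201579 + 3631462\right) \frac{1}{487850} = 3833041 \cdot \frac{1}{487850} = \frac{3833041}{487850}$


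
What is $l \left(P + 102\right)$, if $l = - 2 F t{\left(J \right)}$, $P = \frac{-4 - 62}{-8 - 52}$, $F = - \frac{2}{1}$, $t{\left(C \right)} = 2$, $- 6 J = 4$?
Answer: $\frac{4124}{5} \approx 824.8$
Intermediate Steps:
$J = - \frac{2}{3}$ ($J = \left(- \frac{1}{6}\right) 4 = - \frac{2}{3} \approx -0.66667$)
$F = -2$ ($F = \left(-2\right) 1 = -2$)
$P = \frac{11}{10}$ ($P = - \frac{66}{-60} = \left(-66\right) \left(- \frac{1}{60}\right) = \frac{11}{10} \approx 1.1$)
$l = 8$ ($l = \left(-2\right) \left(-2\right) 2 = 4 \cdot 2 = 8$)
$l \left(P + 102\right) = 8 \left(\frac{11}{10} + 102\right) = 8 \cdot \frac{1031}{10} = \frac{4124}{5}$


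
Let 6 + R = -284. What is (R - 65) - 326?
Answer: -681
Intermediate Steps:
R = -290 (R = -6 - 284 = -290)
(R - 65) - 326 = (-290 - 65) - 326 = -355 - 326 = -681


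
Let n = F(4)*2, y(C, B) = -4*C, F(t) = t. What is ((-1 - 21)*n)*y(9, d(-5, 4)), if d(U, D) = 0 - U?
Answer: 6336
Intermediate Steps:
d(U, D) = -U
n = 8 (n = 4*2 = 8)
((-1 - 21)*n)*y(9, d(-5, 4)) = ((-1 - 21)*8)*(-4*9) = -22*8*(-36) = -176*(-36) = 6336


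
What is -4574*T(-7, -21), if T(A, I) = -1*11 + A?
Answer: 82332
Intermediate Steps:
T(A, I) = -11 + A
-4574*T(-7, -21) = -4574*(-11 - 7) = -4574*(-18) = 82332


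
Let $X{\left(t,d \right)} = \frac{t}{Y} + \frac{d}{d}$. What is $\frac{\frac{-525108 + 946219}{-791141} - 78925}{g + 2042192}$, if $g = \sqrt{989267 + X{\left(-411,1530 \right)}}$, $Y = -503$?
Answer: $- \frac{64141035516464324736}{1659643904112916944157} + \frac{2060560409688 \sqrt{229838305}}{1659643904112916944157} \approx -0.038629$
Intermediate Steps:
$X{\left(t,d \right)} = 1 - \frac{t}{503}$ ($X{\left(t,d \right)} = \frac{t}{-503} + \frac{d}{d} = t \left(- \frac{1}{503}\right) + 1 = - \frac{t}{503} + 1 = 1 - \frac{t}{503}$)
$g = \frac{33 \sqrt{229838305}}{503}$ ($g = \sqrt{989267 + \left(1 - - \frac{411}{503}\right)} = \sqrt{989267 + \left(1 + \frac{411}{503}\right)} = \sqrt{989267 + \frac{914}{503}} = \sqrt{\frac{497602215}{503}} = \frac{33 \sqrt{229838305}}{503} \approx 994.62$)
$\frac{\frac{-525108 + 946219}{-791141} - 78925}{g + 2042192} = \frac{\frac{-525108 + 946219}{-791141} - 78925}{\frac{33 \sqrt{229838305}}{503} + 2042192} = \frac{421111 \left(- \frac{1}{791141}\right) - 78925}{2042192 + \frac{33 \sqrt{229838305}}{503}} = \frac{- \frac{421111}{791141} - 78925}{2042192 + \frac{33 \sqrt{229838305}}{503}} = - \frac{62441224536}{791141 \left(2042192 + \frac{33 \sqrt{229838305}}{503}\right)}$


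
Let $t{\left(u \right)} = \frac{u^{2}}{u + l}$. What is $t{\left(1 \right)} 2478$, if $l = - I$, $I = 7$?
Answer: $-413$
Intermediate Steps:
$l = -7$ ($l = \left(-1\right) 7 = -7$)
$t{\left(u \right)} = \frac{u^{2}}{-7 + u}$ ($t{\left(u \right)} = \frac{u^{2}}{u - 7} = \frac{u^{2}}{-7 + u}$)
$t{\left(1 \right)} 2478 = \frac{1^{2}}{-7 + 1} \cdot 2478 = 1 \frac{1}{-6} \cdot 2478 = 1 \left(- \frac{1}{6}\right) 2478 = \left(- \frac{1}{6}\right) 2478 = -413$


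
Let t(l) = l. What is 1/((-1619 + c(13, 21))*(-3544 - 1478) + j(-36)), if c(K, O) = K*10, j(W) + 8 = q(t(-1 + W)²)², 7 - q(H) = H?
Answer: 1/9332794 ≈ 1.0715e-7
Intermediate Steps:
q(H) = 7 - H
j(W) = -8 + (7 - (-1 + W)²)²
c(K, O) = 10*K
1/((-1619 + c(13, 21))*(-3544 - 1478) + j(-36)) = 1/((-1619 + 10*13)*(-3544 - 1478) + (-8 + (-7 + (-1 - 36)²)²)) = 1/((-1619 + 130)*(-5022) + (-8 + (-7 + (-37)²)²)) = 1/(-1489*(-5022) + (-8 + (-7 + 1369)²)) = 1/(7477758 + (-8 + 1362²)) = 1/(7477758 + (-8 + 1855044)) = 1/(7477758 + 1855036) = 1/9332794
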